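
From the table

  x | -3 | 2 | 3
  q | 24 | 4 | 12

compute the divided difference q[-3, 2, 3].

q[-3,2] = (4 - 24) / (2 - (-3)) = -4
q[2,3] = (12 - 4) / (3 - 2) = 8
q[-3,2,3] = (8 - (-4)) / (3 - (-3)) = 2

2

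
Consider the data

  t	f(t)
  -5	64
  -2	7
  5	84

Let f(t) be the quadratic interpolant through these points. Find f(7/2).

Evaluate each Lagrange basis at t = 7/2:
L_0(7/2) = (11/2)·(-3/2)/[(-3)·(-10)] = -11/40
L_1(7/2) = (17/2)·(-3/2)/[(3)·(-7)] = 17/28
L_2(7/2) = (17/2)·(11/2)/[(10)·(7)] = 187/280
Sum: 64·(-11/40) + 7·(17/28) + 84·(187/280) = 171/4

171/4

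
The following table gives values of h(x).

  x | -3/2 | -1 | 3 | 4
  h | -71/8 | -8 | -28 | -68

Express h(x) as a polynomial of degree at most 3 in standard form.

L_0(x) = (x + 1)(x - 3)(x - 4) / [-99/8] = -(8/99)x^3 + (16/33)x^2 - (40/99)x - 32/33
L_1(x) = (x + 3/2)(x - 3)(x - 4) / [10] = (1/10)x^3 - (11/20)x^2 + (3/20)x + 9/5
L_2(x) = (x + 3/2)(x + 1)(x - 4) / [-18] = -(1/18)x^3 + (1/12)x^2 + (17/36)x + 1/3
L_3(x) = (x + 3/2)(x + 1)(x - 3) / [55/2] = (2/55)x^3 - (1/55)x^2 - (12/55)x - 9/55
h(x) = (-71/8)·L_0 + (-8)·L_1 + (-28)·L_2 + (-68)·L_3
  (-71/8)·L_0(x) = (71/99)x^3 - (142/33)x^2 + (355/99)x + 284/33
  (-8)·L_1(x) = -(4/5)x^3 + (22/5)x^2 - (6/5)x - 72/5
  (-28)·L_2(x) = (14/9)x^3 - (7/3)x^2 - (119/9)x - 28/3
  (-68)·L_3(x) = -(136/55)x^3 + (68/55)x^2 + (816/55)x + 612/55
Adding term by term: -x^3 - x^2 + 4x - 4

h(x) = -x^3 - x^2 + 4x - 4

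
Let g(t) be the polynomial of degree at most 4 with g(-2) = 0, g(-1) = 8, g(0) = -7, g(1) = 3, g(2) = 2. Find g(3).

Using Newton's divided-difference form:
g[-2,-1] = (8 - 0) / (-1 - (-2)) = 8
g[-1,0] = (-7 - 8) / (0 - (-1)) = -15
g[0,1] = (3 - (-7)) / (1 - 0) = 10
g[1,2] = (2 - 3) / (2 - 1) = -1
g[-2,-1,0] = (-15 - 8) / (0 - (-2)) = -23/2
g[-1,0,1] = (10 - (-15)) / (1 - (-1)) = 25/2
g[0,1,2] = (-1 - 10) / (2 - 0) = -11/2
g[-2,-1,0,1] = (25/2 - (-23/2)) / (1 - (-2)) = 8
g[-1,0,1,2] = (-11/2 - 25/2) / (2 - (-1)) = -6
g[-2,-1,0,1,2] = (-6 - 8) / (2 - (-2)) = -7/2
g(3) = 0 + 8·(5) + (-23/2)·(5)·(4) + 8·(5)·(4)·(3) + (-7/2)·(5)·(4)·(3)·(2) = -130

-130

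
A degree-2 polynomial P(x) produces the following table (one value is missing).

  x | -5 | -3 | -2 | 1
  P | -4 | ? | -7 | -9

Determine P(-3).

-55/9

The 3 known values determine P uniquely (degree ≤ 2).
Evaluate each Lagrange basis at x = -3:
L_0(-3) = (-1)·(-4)/[(-3)·(-6)] = 2/9
L_1(-3) = (2)·(-4)/[(3)·(-3)] = 8/9
L_2(-3) = (2)·(-1)/[(6)·(3)] = -1/9
Sum: (-4)·(2/9) + (-7)·(8/9) + (-9)·(-1/9) = -55/9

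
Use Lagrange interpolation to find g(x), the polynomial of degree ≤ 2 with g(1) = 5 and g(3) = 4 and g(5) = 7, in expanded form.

g(x) = (1/2)x^2 - (5/2)x + 7

L_0(x) = (x - 3)(x - 5) / [8] = (1/8)x^2 - x + 15/8
L_1(x) = (x - 1)(x - 5) / [-4] = -(1/4)x^2 + (3/2)x - 5/4
L_2(x) = (x - 1)(x - 3) / [8] = (1/8)x^2 - (1/2)x + 3/8
g(x) = 5·L_0 + 4·L_1 + 7·L_2
  5·L_0(x) = (5/8)x^2 - 5x + 75/8
  4·L_1(x) = -x^2 + 6x - 5
  7·L_2(x) = (7/8)x^2 - (7/2)x + 21/8
Adding term by term: (1/2)x^2 - (5/2)x + 7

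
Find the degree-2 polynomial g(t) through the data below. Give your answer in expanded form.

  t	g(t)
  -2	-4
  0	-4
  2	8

g(t) = (3/2)t^2 + 3t - 4

Build the Lagrange basis polynomials:
L_0(t) = t(t - 2) / [8] = (1/8)t^2 - (1/4)t
L_1(t) = (t + 2)(t - 2) / [-4] = -(1/4)t^2 + 1
L_2(t) = (t + 2)t / [8] = (1/8)t^2 + (1/4)t
g(t) = (-4)·L_0 + (-4)·L_1 + 8·L_2
  (-4)·L_0(t) = -(1/2)t^2 + t
  (-4)·L_1(t) = t^2 - 4
  8·L_2(t) = t^2 + 2t
Adding term by term: (3/2)t^2 + 3t - 4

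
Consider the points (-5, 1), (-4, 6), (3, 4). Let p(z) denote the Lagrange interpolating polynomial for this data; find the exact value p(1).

Evaluate each Lagrange basis at z = 1:
L_0(1) = (5)·(-2)/[(-1)·(-8)] = -5/4
L_1(1) = (6)·(-2)/[(1)·(-7)] = 12/7
L_2(1) = (6)·(5)/[(8)·(7)] = 15/28
Sum: 1·(-5/4) + 6·(12/7) + 4·(15/28) = 313/28

313/28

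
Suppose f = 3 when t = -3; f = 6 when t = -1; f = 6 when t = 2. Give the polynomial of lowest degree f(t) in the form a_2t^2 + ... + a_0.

f(t) = -(3/10)t^2 + (3/10)t + 33/5

Newton's divided differences:
f[-3,-1] = (6 - 3) / (-1 - (-3)) = 3/2
f[-1,2] = (6 - 6) / (2 - (-1)) = 0
f[-3,-1,2] = (0 - 3/2) / (2 - (-3)) = -3/10
f(t) = 3 + (3/2)·(t + 3) + (-3/10)·(t + 3)(t + 1)
Expanding: f(t) = -(3/10)t^2 + (3/10)t + 33/5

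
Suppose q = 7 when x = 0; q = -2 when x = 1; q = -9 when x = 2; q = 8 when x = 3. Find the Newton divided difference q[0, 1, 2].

q[0,1] = (-2 - 7) / (1 - 0) = -9
q[1,2] = (-9 - (-2)) / (2 - 1) = -7
q[0,1,2] = (-7 - (-9)) / (2 - 0) = 1

1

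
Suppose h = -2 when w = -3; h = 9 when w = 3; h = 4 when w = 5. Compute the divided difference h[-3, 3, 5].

h[-3,3] = (9 - (-2)) / (3 - (-3)) = 11/6
h[3,5] = (4 - 9) / (5 - 3) = -5/2
h[-3,3,5] = (-5/2 - 11/6) / (5 - (-3)) = -13/24

-13/24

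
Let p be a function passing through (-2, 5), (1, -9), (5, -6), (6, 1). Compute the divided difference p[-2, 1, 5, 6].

5/84

p[-2,1] = (-9 - 5) / (1 - (-2)) = -14/3
p[1,5] = (-6 - (-9)) / (5 - 1) = 3/4
p[5,6] = (1 - (-6)) / (6 - 5) = 7
p[-2,1,5] = (3/4 - (-14/3)) / (5 - (-2)) = 65/84
p[1,5,6] = (7 - 3/4) / (6 - 1) = 5/4
p[-2,1,5,6] = (5/4 - 65/84) / (6 - (-2)) = 5/84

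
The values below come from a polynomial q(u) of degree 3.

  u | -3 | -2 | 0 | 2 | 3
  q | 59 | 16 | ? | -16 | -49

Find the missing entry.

The 4 known values determine q uniquely (degree ≤ 3).
Evaluate each Lagrange basis at u = 0:
L_0(0) = (2)·(-2)·(-3)/[(-1)·(-5)·(-6)] = -2/5
L_1(0) = (3)·(-2)·(-3)/[(1)·(-4)·(-5)] = 9/10
L_2(0) = (3)·(2)·(-3)/[(5)·(4)·(-1)] = 9/10
L_3(0) = (3)·(2)·(-2)/[(6)·(5)·(1)] = -2/5
Sum: 59·(-2/5) + 16·(9/10) + (-16)·(9/10) + (-49)·(-2/5) = -4

-4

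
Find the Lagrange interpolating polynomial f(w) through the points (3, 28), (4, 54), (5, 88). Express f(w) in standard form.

Build the Lagrange basis polynomials:
L_0(w) = (w - 4)(w - 5) / [2] = (1/2)w^2 - (9/2)w + 10
L_1(w) = (w - 3)(w - 5) / [-1] = -w^2 + 8w - 15
L_2(w) = (w - 3)(w - 4) / [2] = (1/2)w^2 - (7/2)w + 6
f(w) = 28·L_0 + 54·L_1 + 88·L_2
  28·L_0(w) = 14w^2 - 126w + 280
  54·L_1(w) = -54w^2 + 432w - 810
  88·L_2(w) = 44w^2 - 308w + 528
Adding term by term: 4w^2 - 2w - 2

f(w) = 4w^2 - 2w - 2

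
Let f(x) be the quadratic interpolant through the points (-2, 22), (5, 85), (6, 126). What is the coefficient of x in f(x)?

Build the Lagrange basis polynomials:
L_0(x) = (x - 5)(x - 6) / [56] = (1/56)x^2 - (11/56)x + 15/28
L_1(x) = (x + 2)(x - 6) / [-7] = -(1/7)x^2 + (4/7)x + 12/7
L_2(x) = (x + 2)(x - 5) / [8] = (1/8)x^2 - (3/8)x - 5/4
f(x) = 22·L_0 + 85·L_1 + 126·L_2
Only the coefficient of x is needed; take it from each L_i and combine:
22·(-11/56) + 85·(4/7) + 126·(-3/8) = -3

-3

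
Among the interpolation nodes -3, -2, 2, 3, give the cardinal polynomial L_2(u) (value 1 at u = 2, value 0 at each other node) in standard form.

L_2(u) = (u + 3)(u + 2)(u - 3) / [(5)·(4)·(-1)]
       = (u^3 + 2u^2 - 9u - 18) / (-20)

L_2(u) = -(1/20)u^3 - (1/10)u^2 + (9/20)u + 9/10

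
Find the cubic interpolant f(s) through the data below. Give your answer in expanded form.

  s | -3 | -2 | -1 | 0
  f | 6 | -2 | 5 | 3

Newton's divided differences:
f[-3,-2] = (-2 - 6) / (-2 - (-3)) = -8
f[-2,-1] = (5 - (-2)) / (-1 - (-2)) = 7
f[-1,0] = (3 - 5) / (0 - (-1)) = -2
f[-3,-2,-1] = (7 - (-8)) / (-1 - (-3)) = 15/2
f[-2,-1,0] = (-2 - 7) / (0 - (-2)) = -9/2
f[-3,-2,-1,0] = (-9/2 - 15/2) / (0 - (-3)) = -4
f(s) = 6 + (-8)·(s + 3) + (15/2)·(s + 3)(s + 2) + (-4)·(s + 3)(s + 2)(s + 1)
Expanding: f(s) = -4s^3 - (33/2)s^2 - (29/2)s + 3

f(s) = -4s^3 - (33/2)s^2 - (29/2)s + 3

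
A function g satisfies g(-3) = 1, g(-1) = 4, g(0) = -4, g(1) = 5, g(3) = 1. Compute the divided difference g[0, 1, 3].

g[0,1] = (5 - (-4)) / (1 - 0) = 9
g[1,3] = (1 - 5) / (3 - 1) = -2
g[0,1,3] = (-2 - 9) / (3 - 0) = -11/3

-11/3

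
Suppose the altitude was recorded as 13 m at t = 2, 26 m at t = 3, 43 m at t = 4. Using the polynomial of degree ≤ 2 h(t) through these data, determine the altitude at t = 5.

Evaluate each Lagrange basis at t = 5:
L_0(5) = (2)·(1)/[(-1)·(-2)] = 1
L_1(5) = (3)·(1)/[(1)·(-1)] = -3
L_2(5) = (3)·(2)/[(2)·(1)] = 3
Sum: 13·(1) + 26·(-3) + 43·(3) = 64

64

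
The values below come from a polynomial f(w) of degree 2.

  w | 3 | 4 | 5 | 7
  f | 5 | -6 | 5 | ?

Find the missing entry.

93

The 3 known values determine f uniquely (degree ≤ 2).
L_0(7) = (3)·(2)/[(-1)·(-2)] = 3
L_1(7) = (4)·(2)/[(1)·(-1)] = -8
L_2(7) = (4)·(3)/[(2)·(1)] = 6
Sum: 5·(3) + (-6)·(-8) + 5·(6) = 93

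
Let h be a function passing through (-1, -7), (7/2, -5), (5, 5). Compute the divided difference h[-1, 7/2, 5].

28/27

h[-1,7/2] = (-5 - (-7)) / (7/2 - (-1)) = 4/9
h[7/2,5] = (5 - (-5)) / (5 - 7/2) = 20/3
h[-1,7/2,5] = (20/3 - 4/9) / (5 - (-1)) = 28/27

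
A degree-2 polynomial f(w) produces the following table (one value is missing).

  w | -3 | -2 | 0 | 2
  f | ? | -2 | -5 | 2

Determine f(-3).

The 3 known values determine f uniquely (degree ≤ 2).
Evaluate each Lagrange basis at w = -3:
L_0(-3) = (-3)·(-5)/[(-2)·(-4)] = 15/8
L_1(-3) = (-1)·(-5)/[(2)·(-2)] = -5/4
L_2(-3) = (-1)·(-3)/[(4)·(2)] = 3/8
Sum: (-2)·(15/8) + (-5)·(-5/4) + 2·(3/8) = 13/4

13/4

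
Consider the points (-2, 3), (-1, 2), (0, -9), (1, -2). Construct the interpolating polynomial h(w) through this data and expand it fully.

h(w) = (14/3)w^3 + 9w^2 - (20/3)w - 9

Build the Lagrange basis polynomials:
L_0(w) = (w + 1)w(w - 1) / [-6] = -(1/6)w^3 + (1/6)w
L_1(w) = (w + 2)w(w - 1) / [2] = (1/2)w^3 + (1/2)w^2 - w
L_2(w) = (w + 2)(w + 1)(w - 1) / [-2] = -(1/2)w^3 - w^2 + (1/2)w + 1
L_3(w) = (w + 2)(w + 1)w / [6] = (1/6)w^3 + (1/2)w^2 + (1/3)w
h(w) = 3·L_0 + 2·L_1 + (-9)·L_2 + (-2)·L_3
  3·L_0(w) = -(1/2)w^3 + (1/2)w
  2·L_1(w) = w^3 + w^2 - 2w
  (-9)·L_2(w) = (9/2)w^3 + 9w^2 - (9/2)w - 9
  (-2)·L_3(w) = -(1/3)w^3 - w^2 - (2/3)w
Adding term by term: (14/3)w^3 + 9w^2 - (20/3)w - 9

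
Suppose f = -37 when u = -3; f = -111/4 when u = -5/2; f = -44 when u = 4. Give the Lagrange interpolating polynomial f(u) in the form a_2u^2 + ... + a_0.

Build the Lagrange basis polynomials:
L_0(u) = (u + 5/2)(u - 4) / [7/2] = (2/7)u^2 - (3/7)u - 20/7
L_1(u) = (u + 3)(u - 4) / [-13/4] = -(4/13)u^2 + (4/13)u + 48/13
L_2(u) = (u + 3)(u + 5/2) / [91/2] = (2/91)u^2 + (11/91)u + 15/91
f(u) = (-37)·L_0 + (-111/4)·L_1 + (-44)·L_2
  (-37)·L_0(u) = -(74/7)u^2 + (111/7)u + 740/7
  (-111/4)·L_1(u) = (111/13)u^2 - (111/13)u - 1332/13
  (-44)·L_2(u) = -(88/91)u^2 - (484/91)u - 660/91
Adding term by term: -3u^2 + 2u - 4

f(u) = -3u^2 + 2u - 4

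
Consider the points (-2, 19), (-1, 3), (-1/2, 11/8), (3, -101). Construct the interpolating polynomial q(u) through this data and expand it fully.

Build the Lagrange basis polynomials:
L_0(u) = (u + 1)(u + 1/2)(u - 3) / [-15/2] = -(2/15)u^3 + (1/5)u^2 + (8/15)u + 1/5
L_1(u) = (u + 2)(u + 1/2)(u - 3) / [2] = (1/2)u^3 - (1/4)u^2 - (13/4)u - 3/2
L_2(u) = (u + 2)(u + 1)(u - 3) / [-21/8] = -(8/21)u^3 + (8/3)u + 16/7
L_3(u) = (u + 2)(u + 1)(u + 1/2) / [70] = (1/70)u^3 + (1/20)u^2 + (1/20)u + 1/70
q(u) = 19·L_0 + 3·L_1 + (11/8)·L_2 + (-101)·L_3
  19·L_0(u) = -(38/15)u^3 + (19/5)u^2 + (152/15)u + 19/5
  3·L_1(u) = (3/2)u^3 - (3/4)u^2 - (39/4)u - 9/2
  (11/8)·L_2(u) = -(11/21)u^3 + (11/3)u + 22/7
  (-101)·L_3(u) = -(101/70)u^3 - (101/20)u^2 - (101/20)u - 101/70
Adding term by term: -3u^3 - 2u^2 - u + 1

q(u) = -3u^3 - 2u^2 - u + 1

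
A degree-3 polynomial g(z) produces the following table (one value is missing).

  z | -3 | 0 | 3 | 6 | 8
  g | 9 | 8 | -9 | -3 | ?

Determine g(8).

The 4 known values determine g uniquely (degree ≤ 3).
Evaluate each Lagrange basis at z = 8:
L_0(8) = (8)·(5)·(2)/[(-3)·(-6)·(-9)] = -40/81
L_1(8) = (11)·(5)·(2)/[(3)·(-3)·(-6)] = 55/27
L_2(8) = (11)·(8)·(2)/[(6)·(3)·(-3)] = -88/27
L_3(8) = (11)·(8)·(5)/[(9)·(6)·(3)] = 220/81
Sum: 9·(-40/81) + 8·(55/27) + (-9)·(-88/27) + (-3)·(220/81) = 892/27

892/27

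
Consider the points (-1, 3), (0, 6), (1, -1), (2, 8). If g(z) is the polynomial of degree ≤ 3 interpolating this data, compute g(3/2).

-1/8

L_0(3/2) = (3/2)·(1/2)·(-1/2)/[(-1)·(-2)·(-3)] = 1/16
L_1(3/2) = (5/2)·(1/2)·(-1/2)/[(1)·(-1)·(-2)] = -5/16
L_2(3/2) = (5/2)·(3/2)·(-1/2)/[(2)·(1)·(-1)] = 15/16
L_3(3/2) = (5/2)·(3/2)·(1/2)/[(3)·(2)·(1)] = 5/16
Sum: 3·(1/16) + 6·(-5/16) + (-1)·(15/16) + 8·(5/16) = -1/8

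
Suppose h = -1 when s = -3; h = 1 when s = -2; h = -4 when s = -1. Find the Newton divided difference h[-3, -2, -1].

h[-3,-2] = (1 - (-1)) / (-2 - (-3)) = 2
h[-2,-1] = (-4 - 1) / (-1 - (-2)) = -5
h[-3,-2,-1] = (-5 - 2) / (-1 - (-3)) = -7/2

-7/2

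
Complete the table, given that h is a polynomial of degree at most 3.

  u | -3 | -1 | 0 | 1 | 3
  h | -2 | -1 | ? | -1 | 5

-21/16

The 4 known values determine h uniquely (degree ≤ 3).
Evaluate each Lagrange basis at u = 0:
L_0(0) = (1)·(-1)·(-3)/[(-2)·(-4)·(-6)] = -1/16
L_1(0) = (3)·(-1)·(-3)/[(2)·(-2)·(-4)] = 9/16
L_2(0) = (3)·(1)·(-3)/[(4)·(2)·(-2)] = 9/16
L_3(0) = (3)·(1)·(-1)/[(6)·(4)·(2)] = -1/16
Sum: (-2)·(-1/16) + (-1)·(9/16) + (-1)·(9/16) + 5·(-1/16) = -21/16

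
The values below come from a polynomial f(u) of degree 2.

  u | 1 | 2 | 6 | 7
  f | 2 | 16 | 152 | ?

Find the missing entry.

206

The 3 known values determine f uniquely (degree ≤ 2).
Evaluate each Lagrange basis at u = 7:
L_0(7) = (5)·(1)/[(-1)·(-5)] = 1
L_1(7) = (6)·(1)/[(1)·(-4)] = -3/2
L_2(7) = (6)·(5)/[(5)·(4)] = 3/2
Sum: 2·(1) + 16·(-3/2) + 152·(3/2) = 206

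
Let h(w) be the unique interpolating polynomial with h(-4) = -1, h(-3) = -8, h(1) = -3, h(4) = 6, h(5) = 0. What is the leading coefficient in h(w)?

Build the Lagrange basis polynomials:
L_0(w) = (w + 3)(w - 1)(w - 4)(w - 5) / [360] = (1/360)w^4 - (7/360)w^3 - (1/360)w^2 + (67/360)w - 1/6
L_1(w) = (w + 4)(w - 1)(w - 4)(w - 5) / [-224] = -(1/224)w^4 + (3/112)w^3 + (11/224)w^2 - (3/7)w + 5/14
L_2(w) = (w + 4)(w + 3)(w - 4)(w - 5) / [240] = (1/240)w^4 - (1/120)w^3 - (31/240)w^2 + (2/15)w + 1
L_3(w) = (w + 4)(w + 3)(w - 1)(w - 5) / [-168] = -(1/168)w^4 - (1/168)w^3 + (25/168)w^2 + (37/168)w - 5/14
L_4(w) = (w + 4)(w + 3)(w - 1)(w - 4) / [288] = (1/288)w^4 + (1/144)w^3 - (19/288)w^2 - (1/9)w + 1/6
h(w) = (-1)·L_0 + (-8)·L_1 + (-3)·L_2 + 6·L_3 + 0·L_4
Only the coefficient of w^4 is needed; take it from each L_i and combine:
(-1)·(1/360) + (-8)·(-1/224) + (-3)·(1/240) + 6·(-1/168) + 0·(1/288) = -11/720

-11/720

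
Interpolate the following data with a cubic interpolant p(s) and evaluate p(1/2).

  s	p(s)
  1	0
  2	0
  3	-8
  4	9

-213/16

Using Newton's divided-difference form:
p[1,2] = (0 - 0) / (2 - 1) = 0
p[2,3] = (-8 - 0) / (3 - 2) = -8
p[3,4] = (9 - (-8)) / (4 - 3) = 17
p[1,2,3] = (-8 - 0) / (3 - 1) = -4
p[2,3,4] = (17 - (-8)) / (4 - 2) = 25/2
p[1,2,3,4] = (25/2 - (-4)) / (4 - 1) = 11/2
p(1/2) = 0 + 0·(-1/2) + (-4)·(-1/2)·(-3/2) + (11/2)·(-1/2)·(-3/2)·(-5/2) = -213/16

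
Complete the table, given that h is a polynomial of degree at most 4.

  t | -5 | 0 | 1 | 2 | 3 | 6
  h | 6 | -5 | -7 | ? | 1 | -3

The 5 known values determine h uniquely (degree ≤ 4).
L_0(2) = (2)·(1)·(-1)·(-4)/[(-5)·(-6)·(-8)·(-11)] = 1/330
L_1(2) = (7)·(1)·(-1)·(-4)/[(5)·(-1)·(-3)·(-6)] = -14/45
L_2(2) = (7)·(2)·(-1)·(-4)/[(6)·(1)·(-2)·(-5)] = 14/15
L_3(2) = (7)·(2)·(1)·(-4)/[(8)·(3)·(2)·(-3)] = 7/18
L_4(2) = (7)·(2)·(1)·(-1)/[(11)·(6)·(5)·(3)] = -7/495
Sum: 6·(1/330) + (-5)·(-14/45) + (-7)·(14/15) + 1·(7/18) + (-3)·(-7/495) = -4483/990

-4483/990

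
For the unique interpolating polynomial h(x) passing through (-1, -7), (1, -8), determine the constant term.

Build the Lagrange basis polynomials:
L_0(x) = (x - 1) / [-2] = -(1/2)x + 1/2
L_1(x) = (x + 1) / [2] = (1/2)x + 1/2
h(x) = (-7)·L_0 + (-8)·L_1
Only the constant term is needed; take it from each L_i and combine:
(-7)·(1/2) + (-8)·(1/2) = -15/2

-15/2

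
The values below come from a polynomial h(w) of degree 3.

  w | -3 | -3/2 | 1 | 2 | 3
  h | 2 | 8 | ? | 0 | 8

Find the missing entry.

-10/21

The 4 known values determine h uniquely (degree ≤ 3).
Evaluate each Lagrange basis at w = 1:
L_0(1) = (5/2)·(-1)·(-2)/[(-3/2)·(-5)·(-6)] = -1/9
L_1(1) = (4)·(-1)·(-2)/[(3/2)·(-7/2)·(-9/2)] = 64/189
L_2(1) = (4)·(5/2)·(-2)/[(5)·(7/2)·(-1)] = 8/7
L_3(1) = (4)·(5/2)·(-1)/[(6)·(9/2)·(1)] = -10/27
Sum: 2·(-1/9) + 8·(64/189) + 0 + 8·(-10/27) = -10/21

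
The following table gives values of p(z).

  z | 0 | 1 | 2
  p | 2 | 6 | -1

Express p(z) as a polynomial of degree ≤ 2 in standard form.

p(z) = -(11/2)z^2 + (19/2)z + 2

Newton's divided differences:
p[0,1] = (6 - 2) / (1 - 0) = 4
p[1,2] = (-1 - 6) / (2 - 1) = -7
p[0,1,2] = (-7 - 4) / (2 - 0) = -11/2
p(z) = 2 + 4·z + (-11/2)·z(z - 1)
Expanding: p(z) = -(11/2)z^2 + (19/2)z + 2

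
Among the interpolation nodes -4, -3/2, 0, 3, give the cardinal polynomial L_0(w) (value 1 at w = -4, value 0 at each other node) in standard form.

L_0(w) = (w + 3/2)w(w - 3) / [(-5/2)·(-4)·(-7)]
       = (w^3 - (3/2)w^2 - (9/2)w) / (-70)

L_0(w) = -(1/70)w^3 + (3/140)w^2 + (9/140)w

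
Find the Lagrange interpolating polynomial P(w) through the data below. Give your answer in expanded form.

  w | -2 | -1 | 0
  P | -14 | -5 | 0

P(w) = -2w^2 + 3w

Build the Lagrange basis polynomials:
L_0(w) = (w + 1)w / [2] = (1/2)w^2 + (1/2)w
L_1(w) = (w + 2)w / [-1] = -w^2 - 2w
L_2(w) = (w + 2)(w + 1) / [2] = (1/2)w^2 + (3/2)w + 1
P(w) = (-14)·L_0 + (-5)·L_1 + 0·L_2
  (-14)·L_0(w) = -7w^2 - 7w
  (-5)·L_1(w) = 5w^2 + 10w
  0·L_2(w) = 0
Adding term by term: -2w^2 + 3w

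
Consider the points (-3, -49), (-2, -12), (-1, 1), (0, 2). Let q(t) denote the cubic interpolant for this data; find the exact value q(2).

L_0(2) = (4)·(3)·(2)/[(-1)·(-2)·(-3)] = -4
L_1(2) = (5)·(3)·(2)/[(1)·(-1)·(-2)] = 15
L_2(2) = (5)·(4)·(2)/[(2)·(1)·(-1)] = -20
L_3(2) = (5)·(4)·(3)/[(3)·(2)·(1)] = 10
Sum: (-49)·(-4) + (-12)·(15) + 1·(-20) + 2·(10) = 16

16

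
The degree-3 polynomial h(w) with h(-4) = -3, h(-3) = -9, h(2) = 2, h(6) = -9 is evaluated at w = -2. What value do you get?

-161/15

L_0(-2) = (1)·(-4)·(-8)/[(-1)·(-6)·(-10)] = -8/15
L_1(-2) = (2)·(-4)·(-8)/[(1)·(-5)·(-9)] = 64/45
L_2(-2) = (2)·(1)·(-8)/[(6)·(5)·(-4)] = 2/15
L_3(-2) = (2)·(1)·(-4)/[(10)·(9)·(4)] = -1/45
Sum: (-3)·(-8/15) + (-9)·(64/45) + 2·(2/15) + (-9)·(-1/45) = -161/15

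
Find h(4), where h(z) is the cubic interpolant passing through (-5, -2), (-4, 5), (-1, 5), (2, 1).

95/7

Using Newton's divided-difference form:
h[-5,-4] = (5 - (-2)) / (-4 - (-5)) = 7
h[-4,-1] = (5 - 5) / (-1 - (-4)) = 0
h[-1,2] = (1 - 5) / (2 - (-1)) = -4/3
h[-5,-4,-1] = (0 - 7) / (-1 - (-5)) = -7/4
h[-4,-1,2] = (-4/3 - 0) / (2 - (-4)) = -2/9
h[-5,-4,-1,2] = (-2/9 - (-7/4)) / (2 - (-5)) = 55/252
h(4) = -2 + 7·(9) + (-7/4)·(9)·(8) + (55/252)·(9)·(8)·(5) = 95/7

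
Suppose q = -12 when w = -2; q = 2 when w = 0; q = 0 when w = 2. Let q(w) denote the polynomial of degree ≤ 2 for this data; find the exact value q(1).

L_0(1) = (1)·(-1)/[(-2)·(-4)] = -1/8
L_1(1) = (3)·(-1)/[(2)·(-2)] = 3/4
L_2(1) = (3)·(1)/[(4)·(2)] = 3/8
Sum: (-12)·(-1/8) + 2·(3/4) + 0 = 3

3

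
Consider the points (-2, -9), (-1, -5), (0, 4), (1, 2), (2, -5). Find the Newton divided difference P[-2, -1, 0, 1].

P[-2,-1] = (-5 - (-9)) / (-1 - (-2)) = 4
P[-1,0] = (4 - (-5)) / (0 - (-1)) = 9
P[0,1] = (2 - 4) / (1 - 0) = -2
P[-2,-1,0] = (9 - 4) / (0 - (-2)) = 5/2
P[-1,0,1] = (-2 - 9) / (1 - (-1)) = -11/2
P[-2,-1,0,1] = (-11/2 - 5/2) / (1 - (-2)) = -8/3

-8/3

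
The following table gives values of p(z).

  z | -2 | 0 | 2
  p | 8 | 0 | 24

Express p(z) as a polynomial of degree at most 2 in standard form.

p(z) = 4z^2 + 4z

Build the Lagrange basis polynomials:
L_0(z) = z(z - 2) / [8] = (1/8)z^2 - (1/4)z
L_1(z) = (z + 2)(z - 2) / [-4] = -(1/4)z^2 + 1
L_2(z) = (z + 2)z / [8] = (1/8)z^2 + (1/4)z
p(z) = 8·L_0 + 0·L_1 + 24·L_2
  8·L_0(z) = z^2 - 2z
  0·L_1(z) = 0
  24·L_2(z) = 3z^2 + 6z
Adding term by term: 4z^2 + 4z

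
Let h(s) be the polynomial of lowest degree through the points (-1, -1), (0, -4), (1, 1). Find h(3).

L_0(3) = (3)·(2)/[(-1)·(-2)] = 3
L_1(3) = (4)·(2)/[(1)·(-1)] = -8
L_2(3) = (4)·(3)/[(2)·(1)] = 6
Sum: (-1)·(3) + (-4)·(-8) + 1·(6) = 35

35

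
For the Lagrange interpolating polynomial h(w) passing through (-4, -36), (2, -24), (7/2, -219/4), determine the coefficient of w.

L_0(w) = (w - 2)(w - 7/2) / [45] = (1/45)w^2 - (11/90)w + 7/45
L_1(w) = (w + 4)(w - 7/2) / [-9] = -(1/9)w^2 - (1/18)w + 14/9
L_2(w) = (w + 4)(w - 2) / [45/4] = (4/45)w^2 + (8/45)w - 32/45
h(w) = (-36)·L_0 + (-24)·L_1 + (-219/4)·L_2
Only the coefficient of w is needed; take it from each L_i and combine:
(-36)·(-11/90) + (-24)·(-1/18) + (-219/4)·(8/45) = -4

-4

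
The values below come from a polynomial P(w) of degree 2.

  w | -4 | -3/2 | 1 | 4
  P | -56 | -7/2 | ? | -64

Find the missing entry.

The 3 known values determine P uniquely (degree ≤ 2).
Evaluate each Lagrange basis at w = 1:
L_0(1) = (5/2)·(-3)/[(-5/2)·(-8)] = -3/8
L_1(1) = (5)·(-3)/[(5/2)·(-11/2)] = 12/11
L_2(1) = (5)·(5/2)/[(8)·(11/2)] = 25/88
Sum: (-56)·(-3/8) + (-7/2)·(12/11) + (-64)·(25/88) = -1

-1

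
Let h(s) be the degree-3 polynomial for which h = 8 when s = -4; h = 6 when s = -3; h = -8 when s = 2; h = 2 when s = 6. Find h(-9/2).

Using Newton's divided-difference form:
h[-4,-3] = (6 - 8) / (-3 - (-4)) = -2
h[-3,2] = (-8 - 6) / (2 - (-3)) = -14/5
h[2,6] = (2 - (-8)) / (6 - 2) = 5/2
h[-4,-3,2] = (-14/5 - (-2)) / (2 - (-4)) = -2/15
h[-3,2,6] = (5/2 - (-14/5)) / (6 - (-3)) = 53/90
h[-4,-3,2,6] = (53/90 - (-2/15)) / (6 - (-4)) = 13/180
h(-9/2) = 8 + (-2)·(-1/2) + (-2/15)·(-1/2)·(-3/2) + (13/180)·(-1/2)·(-3/2)·(-13/2) = 4103/480

4103/480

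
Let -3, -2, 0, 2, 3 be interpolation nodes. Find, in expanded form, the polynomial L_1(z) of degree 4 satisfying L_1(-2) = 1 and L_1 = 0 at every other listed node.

L_1(z) = (z + 3)z(z - 2)(z - 3) / [(1)·(-2)·(-4)·(-5)]
       = (z^4 - 2z^3 - 9z^2 + 18z) / (-40)

L_1(z) = -(1/40)z^4 + (1/20)z^3 + (9/40)z^2 - (9/20)z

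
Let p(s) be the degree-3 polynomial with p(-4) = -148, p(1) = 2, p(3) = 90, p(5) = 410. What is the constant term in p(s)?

0

Build the Lagrange basis polynomials:
L_0(s) = (s - 1)(s - 3)(s - 5) / [-315] = -(1/315)s^3 + (1/35)s^2 - (23/315)s + 1/21
L_1(s) = (s + 4)(s - 3)(s - 5) / [40] = (1/40)s^3 - (1/10)s^2 - (17/40)s + 3/2
L_2(s) = (s + 4)(s - 1)(s - 5) / [-28] = -(1/28)s^3 + (1/14)s^2 + (19/28)s - 5/7
L_3(s) = (s + 4)(s - 1)(s - 3) / [72] = (1/72)s^3 - (13/72)s + 1/6
p(s) = (-148)·L_0 + 2·L_1 + 90·L_2 + 410·L_3
Only the constant term is needed; take it from each L_i and combine:
(-148)·(1/21) + 2·(3/2) + 90·(-5/7) + 410·(1/6) = 0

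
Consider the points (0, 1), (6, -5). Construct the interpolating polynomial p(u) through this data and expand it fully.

Build the Lagrange basis polynomials:
L_0(u) = (u - 6) / [-6] = -(1/6)u + 1
L_1(u) = u / [6] = (1/6)u
p(u) = 1·L_0 + (-5)·L_1
  1·L_0(u) = -(1/6)u + 1
  (-5)·L_1(u) = -(5/6)u
Adding term by term: -u + 1

p(u) = -u + 1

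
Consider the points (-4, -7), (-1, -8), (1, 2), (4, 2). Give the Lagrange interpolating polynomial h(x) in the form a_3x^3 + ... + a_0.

Build the Lagrange basis polynomials:
L_0(x) = (x + 1)(x - 1)(x - 4) / [-120] = -(1/120)x^3 + (1/30)x^2 + (1/120)x - 1/30
L_1(x) = (x + 4)(x - 1)(x - 4) / [30] = (1/30)x^3 - (1/30)x^2 - (8/15)x + 8/15
L_2(x) = (x + 4)(x + 1)(x - 4) / [-30] = -(1/30)x^3 - (1/30)x^2 + (8/15)x + 8/15
L_3(x) = (x + 4)(x + 1)(x - 1) / [120] = (1/120)x^3 + (1/30)x^2 - (1/120)x - 1/30
h(x) = (-7)·L_0 + (-8)·L_1 + 2·L_2 + 2·L_3
  (-7)·L_0(x) = (7/120)x^3 - (7/30)x^2 - (7/120)x + 7/30
  (-8)·L_1(x) = -(4/15)x^3 + (4/15)x^2 + (64/15)x - 64/15
  2·L_2(x) = -(1/15)x^3 - (1/15)x^2 + (16/15)x + 16/15
  2·L_3(x) = (1/60)x^3 + (1/15)x^2 - (1/60)x - 1/15
Adding term by term: -(31/120)x^3 + (1/30)x^2 + (631/120)x - 91/30

h(x) = -(31/120)x^3 + (1/30)x^2 + (631/120)x - 91/30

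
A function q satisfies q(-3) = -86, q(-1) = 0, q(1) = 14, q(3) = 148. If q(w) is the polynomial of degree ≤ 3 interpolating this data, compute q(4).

320

Using Newton's divided-difference form:
q[-3,-1] = (0 - (-86)) / (-1 - (-3)) = 43
q[-1,1] = (14 - 0) / (1 - (-1)) = 7
q[1,3] = (148 - 14) / (3 - 1) = 67
q[-3,-1,1] = (7 - 43) / (1 - (-3)) = -9
q[-1,1,3] = (67 - 7) / (3 - (-1)) = 15
q[-3,-1,1,3] = (15 - (-9)) / (3 - (-3)) = 4
q(4) = -86 + 43·(7) + (-9)·(7)·(5) + 4·(7)·(5)·(3) = 320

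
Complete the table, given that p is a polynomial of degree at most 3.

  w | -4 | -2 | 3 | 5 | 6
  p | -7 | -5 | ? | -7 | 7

-37/2

The 4 known values determine p uniquely (degree ≤ 3).
L_0(3) = (5)·(-2)·(-3)/[(-2)·(-9)·(-10)] = -1/6
L_1(3) = (7)·(-2)·(-3)/[(2)·(-7)·(-8)] = 3/8
L_2(3) = (7)·(5)·(-3)/[(9)·(7)·(-1)] = 5/3
L_3(3) = (7)·(5)·(-2)/[(10)·(8)·(1)] = -7/8
Sum: (-7)·(-1/6) + (-5)·(3/8) + (-7)·(5/3) + 7·(-7/8) = -37/2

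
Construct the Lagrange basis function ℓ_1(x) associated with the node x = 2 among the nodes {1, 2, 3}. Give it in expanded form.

ℓ_1(x) = -x^2 + 4x - 3

ℓ_1(x) = (x - 1)(x - 3) / [(1)·(-1)]
       = (x^2 - 4x + 3) / (-1)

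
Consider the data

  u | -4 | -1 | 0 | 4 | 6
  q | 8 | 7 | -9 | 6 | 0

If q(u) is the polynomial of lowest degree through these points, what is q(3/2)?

-4761/256

Evaluate each Lagrange basis at u = 3/2:
L_0(3/2) = (5/2)·(3/2)·(-5/2)·(-9/2)/[(-3)·(-4)·(-8)·(-10)] = 45/1024
L_1(3/2) = (11/2)·(3/2)·(-5/2)·(-9/2)/[(3)·(-1)·(-5)·(-7)] = -99/112
L_2(3/2) = (11/2)·(5/2)·(-5/2)·(-9/2)/[(4)·(1)·(-4)·(-6)] = 825/512
L_3(3/2) = (11/2)·(5/2)·(3/2)·(-9/2)/[(8)·(5)·(4)·(-2)] = 297/1024
L_4(3/2) = (11/2)·(5/2)·(3/2)·(-5/2)/[(10)·(7)·(6)·(2)] = -55/896
Sum: 8·(45/1024) + 7·(-99/112) + (-9)·(825/512) + 6·(297/1024) + 0 = -4761/256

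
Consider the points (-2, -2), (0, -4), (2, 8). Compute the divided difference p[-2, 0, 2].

p[-2,0] = (-4 - (-2)) / (0 - (-2)) = -1
p[0,2] = (8 - (-4)) / (2 - 0) = 6
p[-2,0,2] = (6 - (-1)) / (2 - (-2)) = 7/4

7/4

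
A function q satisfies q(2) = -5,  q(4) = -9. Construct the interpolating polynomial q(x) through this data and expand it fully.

Build the Lagrange basis polynomials:
L_0(x) = (x - 4) / [-2] = -(1/2)x + 2
L_1(x) = (x - 2) / [2] = (1/2)x - 1
q(x) = (-5)·L_0 + (-9)·L_1
  (-5)·L_0(x) = (5/2)x - 10
  (-9)·L_1(x) = -(9/2)x + 9
Adding term by term: -2x - 1

q(x) = -2x - 1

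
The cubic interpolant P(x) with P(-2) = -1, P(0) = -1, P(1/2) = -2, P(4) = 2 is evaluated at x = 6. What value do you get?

1063/35

Evaluate each Lagrange basis at x = 6:
L_0(6) = (6)·(11/2)·(2)/[(-2)·(-5/2)·(-6)] = -11/5
L_1(6) = (8)·(11/2)·(2)/[(2)·(-1/2)·(-4)] = 22
L_2(6) = (8)·(6)·(2)/[(5/2)·(1/2)·(-7/2)] = -768/35
L_3(6) = (8)·(6)·(11/2)/[(6)·(4)·(7/2)] = 22/7
Sum: (-1)·(-11/5) + (-1)·(22) + (-2)·(-768/35) + 2·(22/7) = 1063/35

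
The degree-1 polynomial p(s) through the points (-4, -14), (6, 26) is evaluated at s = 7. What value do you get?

30

Evaluate each Lagrange basis at s = 7:
L_0(7) = (1)/[(-10)] = -1/10
L_1(7) = (11)/[(10)] = 11/10
Sum: (-14)·(-1/10) + 26·(11/10) = 30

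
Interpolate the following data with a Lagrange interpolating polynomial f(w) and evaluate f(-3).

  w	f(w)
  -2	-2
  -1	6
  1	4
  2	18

Evaluate each Lagrange basis at w = -3:
L_0(-3) = (-2)·(-4)·(-5)/[(-1)·(-3)·(-4)] = 10/3
L_1(-3) = (-1)·(-4)·(-5)/[(1)·(-2)·(-3)] = -10/3
L_2(-3) = (-1)·(-2)·(-5)/[(3)·(2)·(-1)] = 5/3
L_3(-3) = (-1)·(-2)·(-4)/[(4)·(3)·(1)] = -2/3
Sum: (-2)·(10/3) + 6·(-10/3) + 4·(5/3) + 18·(-2/3) = -32

-32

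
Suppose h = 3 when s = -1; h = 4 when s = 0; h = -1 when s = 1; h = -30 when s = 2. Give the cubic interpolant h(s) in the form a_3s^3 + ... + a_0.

L_0(s) = s(s - 1)(s - 2) / [-6] = -(1/6)s^3 + (1/2)s^2 - (1/3)s
L_1(s) = (s + 1)(s - 1)(s - 2) / [2] = (1/2)s^3 - s^2 - (1/2)s + 1
L_2(s) = (s + 1)s(s - 2) / [-2] = -(1/2)s^3 + (1/2)s^2 + s
L_3(s) = (s + 1)s(s - 1) / [6] = (1/6)s^3 - (1/6)s
h(s) = 3·L_0 + 4·L_1 + (-1)·L_2 + (-30)·L_3
  3·L_0(s) = -(1/2)s^3 + (3/2)s^2 - s
  4·L_1(s) = 2s^3 - 4s^2 - 2s + 4
  (-1)·L_2(s) = (1/2)s^3 - (1/2)s^2 - s
  (-30)·L_3(s) = -5s^3 + 5s
Adding term by term: -3s^3 - 3s^2 + s + 4

h(s) = -3s^3 - 3s^2 + s + 4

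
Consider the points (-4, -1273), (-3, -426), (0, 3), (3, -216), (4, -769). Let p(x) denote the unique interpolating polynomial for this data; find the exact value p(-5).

L_0(-5) = (-2)·(-5)·(-8)·(-9)/[(-1)·(-4)·(-7)·(-8)] = 45/14
L_1(-5) = (-1)·(-5)·(-8)·(-9)/[(1)·(-3)·(-6)·(-7)] = -20/7
L_2(-5) = (-1)·(-2)·(-8)·(-9)/[(4)·(3)·(-3)·(-4)] = 1
L_3(-5) = (-1)·(-2)·(-5)·(-9)/[(7)·(6)·(3)·(-1)] = -5/7
L_4(-5) = (-1)·(-2)·(-5)·(-8)/[(8)·(7)·(4)·(1)] = 5/14
Sum: (-1273)·(45/14) + (-426)·(-20/7) + 3·(1) + (-216)·(-5/7) + (-769)·(5/14) = -2992

-2992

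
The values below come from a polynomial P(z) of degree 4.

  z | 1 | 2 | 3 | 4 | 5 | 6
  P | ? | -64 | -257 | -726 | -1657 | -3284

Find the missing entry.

-9

The 5 known values determine P uniquely (degree ≤ 4).
L_0(1) = (-2)·(-3)·(-4)·(-5)/[(-1)·(-2)·(-3)·(-4)] = 5
L_1(1) = (-1)·(-3)·(-4)·(-5)/[(1)·(-1)·(-2)·(-3)] = -10
L_2(1) = (-1)·(-2)·(-4)·(-5)/[(2)·(1)·(-1)·(-2)] = 10
L_3(1) = (-1)·(-2)·(-3)·(-5)/[(3)·(2)·(1)·(-1)] = -5
L_4(1) = (-1)·(-2)·(-3)·(-4)/[(4)·(3)·(2)·(1)] = 1
Sum: (-64)·(5) + (-257)·(-10) + (-726)·(10) + (-1657)·(-5) + (-3284)·(1) = -9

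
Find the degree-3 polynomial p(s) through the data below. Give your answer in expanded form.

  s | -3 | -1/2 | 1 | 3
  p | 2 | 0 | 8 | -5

p(s) = -(86/105)s^3 - (18/35)s^2 + (1303/210)s + 219/70

Newton's divided differences:
p[-3,-1/2] = (0 - 2) / (-1/2 - (-3)) = -4/5
p[-1/2,1] = (8 - 0) / (1 - (-1/2)) = 16/3
p[1,3] = (-5 - 8) / (3 - 1) = -13/2
p[-3,-1/2,1] = (16/3 - (-4/5)) / (1 - (-3)) = 23/15
p[-1/2,1,3] = (-13/2 - 16/3) / (3 - (-1/2)) = -71/21
p[-3,-1/2,1,3] = (-71/21 - 23/15) / (3 - (-3)) = -86/105
p(s) = 2 + (-4/5)·(s + 3) + (23/15)·(s + 3)(s + 1/2) + (-86/105)·(s + 3)(s + 1/2)(s - 1)
Expanding: p(s) = -(86/105)s^3 - (18/35)s^2 + (1303/210)s + 219/70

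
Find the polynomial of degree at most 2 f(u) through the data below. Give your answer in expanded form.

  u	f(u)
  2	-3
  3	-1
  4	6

L_0(u) = (u - 3)(u - 4) / [2] = (1/2)u^2 - (7/2)u + 6
L_1(u) = (u - 2)(u - 4) / [-1] = -u^2 + 6u - 8
L_2(u) = (u - 2)(u - 3) / [2] = (1/2)u^2 - (5/2)u + 3
f(u) = (-3)·L_0 + (-1)·L_1 + 6·L_2
  (-3)·L_0(u) = -(3/2)u^2 + (21/2)u - 18
  (-1)·L_1(u) = u^2 - 6u + 8
  6·L_2(u) = 3u^2 - 15u + 18
Adding term by term: (5/2)u^2 - (21/2)u + 8

f(u) = (5/2)u^2 - (21/2)u + 8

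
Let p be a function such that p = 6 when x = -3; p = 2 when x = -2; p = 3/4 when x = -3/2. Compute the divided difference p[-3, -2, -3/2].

1

p[-3,-2] = (2 - 6) / (-2 - (-3)) = -4
p[-2,-3/2] = (3/4 - 2) / (-3/2 - (-2)) = -5/2
p[-3,-2,-3/2] = (-5/2 - (-4)) / (-3/2 - (-3)) = 1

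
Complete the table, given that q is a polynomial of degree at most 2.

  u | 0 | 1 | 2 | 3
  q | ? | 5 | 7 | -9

-15

The 3 known values determine q uniquely (degree ≤ 2).
Evaluate each Lagrange basis at u = 0:
L_0(0) = (-2)·(-3)/[(-1)·(-2)] = 3
L_1(0) = (-1)·(-3)/[(1)·(-1)] = -3
L_2(0) = (-1)·(-2)/[(2)·(1)] = 1
Sum: 5·(3) + 7·(-3) + (-9)·(1) = -15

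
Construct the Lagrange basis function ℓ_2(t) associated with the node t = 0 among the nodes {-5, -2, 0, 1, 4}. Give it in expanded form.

ℓ_2(t) = (1/40)t^4 + (1/20)t^3 - (21/40)t^2 - (11/20)t + 1

ℓ_2(t) = (t + 5)(t + 2)(t - 1)(t - 4) / [(5)·(2)·(-1)·(-4)]
       = (t^4 + 2t^3 - 21t^2 - 22t + 40) / (40)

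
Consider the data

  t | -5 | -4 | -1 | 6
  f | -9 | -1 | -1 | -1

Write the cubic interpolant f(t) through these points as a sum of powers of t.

Newton's divided differences:
f[-5,-4] = (-1 - (-9)) / (-4 - (-5)) = 8
f[-4,-1] = (-1 - (-1)) / (-1 - (-4)) = 0
f[-1,6] = (-1 - (-1)) / (6 - (-1)) = 0
f[-5,-4,-1] = (0 - 8) / (-1 - (-5)) = -2
f[-4,-1,6] = (0 - 0) / (6 - (-4)) = 0
f[-5,-4,-1,6] = (0 - (-2)) / (6 - (-5)) = 2/11
f(t) = -9 + 8·(t + 5) + (-2)·(t + 5)(t + 4) + (2/11)·(t + 5)(t + 4)(t + 1)
Expanding: f(t) = (2/11)t^3 - (2/11)t^2 - (52/11)t - 59/11

f(t) = (2/11)t^3 - (2/11)t^2 - (52/11)t - 59/11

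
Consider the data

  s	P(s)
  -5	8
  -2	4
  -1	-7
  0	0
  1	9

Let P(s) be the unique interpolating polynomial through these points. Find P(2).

Using Newton's divided-difference form:
P[-5,-2] = (4 - 8) / (-2 - (-5)) = -4/3
P[-2,-1] = (-7 - 4) / (-1 - (-2)) = -11
P[-1,0] = (0 - (-7)) / (0 - (-1)) = 7
P[0,1] = (9 - 0) / (1 - 0) = 9
P[-5,-2,-1] = (-11 - (-4/3)) / (-1 - (-5)) = -29/12
P[-2,-1,0] = (7 - (-11)) / (0 - (-2)) = 9
P[-1,0,1] = (9 - 7) / (1 - (-1)) = 1
P[-5,-2,-1,0] = (9 - (-29/12)) / (0 - (-5)) = 137/60
P[-2,-1,0,1] = (1 - 9) / (1 - (-2)) = -8/3
P[-5,-2,-1,0,1] = (-8/3 - 137/60) / (1 - (-5)) = -33/40
P(2) = 8 + (-4/3)·(7) + (-29/12)·(7)·(4) + (137/60)·(7)·(4)·(3) + (-33/40)·(7)·(4)·(3)·(2) = -79/5

-79/5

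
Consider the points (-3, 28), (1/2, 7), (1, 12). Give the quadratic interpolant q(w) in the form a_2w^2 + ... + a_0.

Build the Lagrange basis polynomials:
L_0(w) = (w - 1/2)(w - 1) / [14] = (1/14)w^2 - (3/28)w + 1/28
L_1(w) = (w + 3)(w - 1) / [-7/4] = -(4/7)w^2 - (8/7)w + 12/7
L_2(w) = (w + 3)(w - 1/2) / [2] = (1/2)w^2 + (5/4)w - 3/4
q(w) = 28·L_0 + 7·L_1 + 12·L_2
  28·L_0(w) = 2w^2 - 3w + 1
  7·L_1(w) = -4w^2 - 8w + 12
  12·L_2(w) = 6w^2 + 15w - 9
Adding term by term: 4w^2 + 4w + 4

q(w) = 4w^2 + 4w + 4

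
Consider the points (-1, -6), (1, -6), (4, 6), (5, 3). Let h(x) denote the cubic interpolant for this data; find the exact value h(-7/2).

2487/64

Evaluate each Lagrange basis at x = -7/2:
L_0(-7/2) = (-9/2)·(-15/2)·(-17/2)/[(-2)·(-5)·(-6)] = 153/32
L_1(-7/2) = (-5/2)·(-15/2)·(-17/2)/[(2)·(-3)·(-4)] = -425/64
L_2(-7/2) = (-5/2)·(-9/2)·(-17/2)/[(5)·(3)·(-1)] = 51/8
L_3(-7/2) = (-5/2)·(-9/2)·(-15/2)/[(6)·(4)·(1)] = -225/64
Sum: (-6)·(153/32) + (-6)·(-425/64) + 6·(51/8) + 3·(-225/64) = 2487/64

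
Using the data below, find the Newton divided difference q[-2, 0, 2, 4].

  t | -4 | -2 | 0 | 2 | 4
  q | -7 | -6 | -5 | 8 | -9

q[-2,0] = (-5 - (-6)) / (0 - (-2)) = 1/2
q[0,2] = (8 - (-5)) / (2 - 0) = 13/2
q[2,4] = (-9 - 8) / (4 - 2) = -17/2
q[-2,0,2] = (13/2 - 1/2) / (2 - (-2)) = 3/2
q[0,2,4] = (-17/2 - 13/2) / (4 - 0) = -15/4
q[-2,0,2,4] = (-15/4 - 3/2) / (4 - (-2)) = -7/8

-7/8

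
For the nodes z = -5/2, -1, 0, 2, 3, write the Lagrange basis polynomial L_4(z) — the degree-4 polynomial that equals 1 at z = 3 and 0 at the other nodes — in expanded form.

L_4(z) = (1/66)z^4 + (1/44)z^3 - (3/44)z^2 - (5/66)z

L_4(z) = (z + 5/2)(z + 1)z(z - 2) / [(11/2)·(4)·(3)·(1)]
       = (z^4 + (3/2)z^3 - (9/2)z^2 - 5z) / (66)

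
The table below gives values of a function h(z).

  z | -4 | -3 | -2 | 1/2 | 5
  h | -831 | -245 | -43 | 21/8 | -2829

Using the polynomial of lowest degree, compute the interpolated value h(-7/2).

-3779/8

Using Newton's divided-difference form:
h[-4,-3] = (-245 - (-831)) / (-3 - (-4)) = 586
h[-3,-2] = (-43 - (-245)) / (-2 - (-3)) = 202
h[-2,1/2] = (21/8 - (-43)) / (1/2 - (-2)) = 73/4
h[1/2,5] = (-2829 - 21/8) / (5 - 1/2) = -2517/4
h[-4,-3,-2] = (202 - 586) / (-2 - (-4)) = -192
h[-3,-2,1/2] = (73/4 - 202) / (1/2 - (-3)) = -105/2
h[-2,1/2,5] = (-2517/4 - 73/4) / (5 - (-2)) = -185/2
h[-4,-3,-2,1/2] = (-105/2 - (-192)) / (1/2 - (-4)) = 31
h[-3,-2,1/2,5] = (-185/2 - (-105/2)) / (5 - (-3)) = -5
h[-4,-3,-2,1/2,5] = (-5 - 31) / (5 - (-4)) = -4
h(-7/2) = -831 + 586·(1/2) + (-192)·(1/2)·(-1/2) + 31·(1/2)·(-1/2)·(-3/2) + (-4)·(1/2)·(-1/2)·(-3/2)·(-4) = -3779/8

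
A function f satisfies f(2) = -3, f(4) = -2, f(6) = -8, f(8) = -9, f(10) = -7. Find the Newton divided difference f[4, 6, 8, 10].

-1/24

f[4,6] = (-8 - (-2)) / (6 - 4) = -3
f[6,8] = (-9 - (-8)) / (8 - 6) = -1/2
f[8,10] = (-7 - (-9)) / (10 - 8) = 1
f[4,6,8] = (-1/2 - (-3)) / (8 - 4) = 5/8
f[6,8,10] = (1 - (-1/2)) / (10 - 6) = 3/8
f[4,6,8,10] = (3/8 - 5/8) / (10 - 4) = -1/24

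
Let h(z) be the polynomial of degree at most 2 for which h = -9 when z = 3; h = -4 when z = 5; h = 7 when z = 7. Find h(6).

3/4

Evaluate each Lagrange basis at z = 6:
L_0(6) = (1)·(-1)/[(-2)·(-4)] = -1/8
L_1(6) = (3)·(-1)/[(2)·(-2)] = 3/4
L_2(6) = (3)·(1)/[(4)·(2)] = 3/8
Sum: (-9)·(-1/8) + (-4)·(3/4) + 7·(3/8) = 3/4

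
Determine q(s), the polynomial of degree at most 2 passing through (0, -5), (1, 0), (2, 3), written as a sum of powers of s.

q(s) = -s^2 + 6s - 5

Build the Lagrange basis polynomials:
L_0(s) = (s - 1)(s - 2) / [2] = (1/2)s^2 - (3/2)s + 1
L_1(s) = s(s - 2) / [-1] = -s^2 + 2s
L_2(s) = s(s - 1) / [2] = (1/2)s^2 - (1/2)s
q(s) = (-5)·L_0 + 0·L_1 + 3·L_2
  (-5)·L_0(s) = -(5/2)s^2 + (15/2)s - 5
  0·L_1(s) = 0
  3·L_2(s) = (3/2)s^2 - (3/2)s
Adding term by term: -s^2 + 6s - 5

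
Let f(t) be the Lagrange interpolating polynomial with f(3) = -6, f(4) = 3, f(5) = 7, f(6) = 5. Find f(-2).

-91

Evaluate each Lagrange basis at t = -2:
L_0(-2) = (-6)·(-7)·(-8)/[(-1)·(-2)·(-3)] = 56
L_1(-2) = (-5)·(-7)·(-8)/[(1)·(-1)·(-2)] = -140
L_2(-2) = (-5)·(-6)·(-8)/[(2)·(1)·(-1)] = 120
L_3(-2) = (-5)·(-6)·(-7)/[(3)·(2)·(1)] = -35
Sum: (-6)·(56) + 3·(-140) + 7·(120) + 5·(-35) = -91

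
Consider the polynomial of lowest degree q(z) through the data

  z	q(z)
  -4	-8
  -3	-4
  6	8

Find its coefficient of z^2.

L_0(z) = (z + 3)(z - 6) / [10] = (1/10)z^2 - (3/10)z - 9/5
L_1(z) = (z + 4)(z - 6) / [-9] = -(1/9)z^2 + (2/9)z + 8/3
L_2(z) = (z + 4)(z + 3) / [90] = (1/90)z^2 + (7/90)z + 2/15
q(z) = (-8)·L_0 + (-4)·L_1 + 8·L_2
Only the coefficient of z^2 is needed; take it from each L_i and combine:
(-8)·(1/10) + (-4)·(-1/9) + 8·(1/90) = -4/15

-4/15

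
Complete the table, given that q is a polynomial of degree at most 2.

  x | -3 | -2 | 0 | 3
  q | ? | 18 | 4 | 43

The 3 known values determine q uniquely (degree ≤ 2).
Evaluate each Lagrange basis at x = -3:
L_0(-3) = (-3)·(-6)/[(-2)·(-5)] = 9/5
L_1(-3) = (-1)·(-6)/[(2)·(-3)] = -1
L_2(-3) = (-1)·(-3)/[(5)·(3)] = 1/5
Sum: 18·(9/5) + 4·(-1) + 43·(1/5) = 37

37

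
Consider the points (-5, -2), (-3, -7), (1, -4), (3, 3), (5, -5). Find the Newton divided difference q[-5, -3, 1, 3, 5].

q[-5,-3] = (-7 - (-2)) / (-3 - (-5)) = -5/2
q[-3,1] = (-4 - (-7)) / (1 - (-3)) = 3/4
q[1,3] = (3 - (-4)) / (3 - 1) = 7/2
q[3,5] = (-5 - 3) / (5 - 3) = -4
q[-5,-3,1] = (3/4 - (-5/2)) / (1 - (-5)) = 13/24
q[-3,1,3] = (7/2 - 3/4) / (3 - (-3)) = 11/24
q[1,3,5] = (-4 - 7/2) / (5 - 1) = -15/8
q[-5,-3,1,3] = (11/24 - 13/24) / (3 - (-5)) = -1/96
q[-3,1,3,5] = (-15/8 - 11/24) / (5 - (-3)) = -7/24
q[-5,-3,1,3,5] = (-7/24 - (-1/96)) / (5 - (-5)) = -9/320

-9/320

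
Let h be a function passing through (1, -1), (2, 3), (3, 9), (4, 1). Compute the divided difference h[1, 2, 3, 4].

h[1,2] = (3 - (-1)) / (2 - 1) = 4
h[2,3] = (9 - 3) / (3 - 2) = 6
h[3,4] = (1 - 9) / (4 - 3) = -8
h[1,2,3] = (6 - 4) / (3 - 1) = 1
h[2,3,4] = (-8 - 6) / (4 - 2) = -7
h[1,2,3,4] = (-7 - 1) / (4 - 1) = -8/3

-8/3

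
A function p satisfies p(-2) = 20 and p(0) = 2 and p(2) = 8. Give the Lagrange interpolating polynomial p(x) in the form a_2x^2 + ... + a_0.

p(x) = 3x^2 - 3x + 2

L_0(x) = x(x - 2) / [8] = (1/8)x^2 - (1/4)x
L_1(x) = (x + 2)(x - 2) / [-4] = -(1/4)x^2 + 1
L_2(x) = (x + 2)x / [8] = (1/8)x^2 + (1/4)x
p(x) = 20·L_0 + 2·L_1 + 8·L_2
  20·L_0(x) = (5/2)x^2 - 5x
  2·L_1(x) = -(1/2)x^2 + 2
  8·L_2(x) = x^2 + 2x
Adding term by term: 3x^2 - 3x + 2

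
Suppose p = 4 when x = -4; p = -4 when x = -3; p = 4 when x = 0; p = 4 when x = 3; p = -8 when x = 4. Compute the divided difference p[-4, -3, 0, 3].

p[-4,-3] = (-4 - 4) / (-3 - (-4)) = -8
p[-3,0] = (4 - (-4)) / (0 - (-3)) = 8/3
p[0,3] = (4 - 4) / (3 - 0) = 0
p[-4,-3,0] = (8/3 - (-8)) / (0 - (-4)) = 8/3
p[-3,0,3] = (0 - 8/3) / (3 - (-3)) = -4/9
p[-4,-3,0,3] = (-4/9 - 8/3) / (3 - (-4)) = -4/9

-4/9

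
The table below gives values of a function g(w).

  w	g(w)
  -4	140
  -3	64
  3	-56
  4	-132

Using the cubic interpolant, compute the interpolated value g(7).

L_0(7) = (10)·(4)·(3)/[(-1)·(-7)·(-8)] = -15/7
L_1(7) = (11)·(4)·(3)/[(1)·(-6)·(-7)] = 22/7
L_2(7) = (11)·(10)·(3)/[(7)·(6)·(-1)] = -55/7
L_3(7) = (11)·(10)·(4)/[(8)·(7)·(1)] = 55/7
Sum: 140·(-15/7) + 64·(22/7) + (-56)·(-55/7) + (-132)·(55/7) = -696

-696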